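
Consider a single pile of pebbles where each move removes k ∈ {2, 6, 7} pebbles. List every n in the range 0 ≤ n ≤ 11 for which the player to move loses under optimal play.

0, 1, 4, 5, 9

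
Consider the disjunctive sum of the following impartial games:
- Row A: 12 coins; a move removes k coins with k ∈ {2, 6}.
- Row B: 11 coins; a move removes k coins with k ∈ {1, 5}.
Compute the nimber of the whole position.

For row A, compute g(0), g(1), … with moves {2, 6}:
k:     0  1  2  3  4  5  6  7  8  9 10 11 12
g(k):  0  0  1  1  0  0  1  1  0  0  1  1  0
So g(12) = 0.
Grundy values for row B (subtraction set {1, 5}):
g(0) = mex{} = 0
g(1) = mex{0} = 1
g(2) = mex{1} = 0
g(3) = mex{0} = 1
g(4) = mex{1} = 0
g(5) = mex{0} = 1
g(6) = mex{1} = 0
g(7) = mex{0} = 1
g(8) = mex{1} = 0
g(9) = mex{0} = 1
g(10) = mex{1} = 0
g(11) = mex{0} = 1
So g(11) = 1.
By the Sprague-Grundy theorem, the Grundy value of a sum of independent games is the XOR of the component values.
Combined value = 0 ⊕ 1 = 1.

1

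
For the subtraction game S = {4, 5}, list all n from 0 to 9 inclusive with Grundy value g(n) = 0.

0, 1, 2, 3, 9

Build the Grundy sequence with g(k) = mex{g(k−s) : s ∈ {4, 5}, s ≤ k}:
k:     0  1  2  3  4  5  6  7  8  9
g(k):  0  0  0  0  1  1  1  1  2  0
The P-positions (g = 0) in 0..9 are 0, 1, 2, 3, 9.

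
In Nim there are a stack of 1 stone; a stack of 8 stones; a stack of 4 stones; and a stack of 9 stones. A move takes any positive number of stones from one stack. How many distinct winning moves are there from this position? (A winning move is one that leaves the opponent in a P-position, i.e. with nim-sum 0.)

Compute the nim-sum pairwise:
1 ⊕ 8 = 9
9 ⊕ 4 = 13
13 ⊕ 9 = 4
The overall nim-sum is X = 4. A stack of size p has a winning move iff p XOR X < p (reduce it to p XOR X).
  1: 1 XOR 4 = 5 ≥ 1 — no move.
  8: 8 XOR 4 = 12 ≥ 8 — no move.
  4: 4 XOR 4 = 0 < 4 — winning move (to 0).
  9: 9 XOR 4 = 13 ≥ 9 — no move.
That gives 1 winning move.

1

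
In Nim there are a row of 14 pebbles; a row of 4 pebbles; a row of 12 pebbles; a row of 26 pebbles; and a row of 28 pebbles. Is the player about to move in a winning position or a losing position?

Losing position

Nim-sum: 14 XOR 4 XOR 12 XOR 26 XOR 28 = 0.
The nim-sum is 0, so this is a P-position: the player to move is in a losing position under optimal play.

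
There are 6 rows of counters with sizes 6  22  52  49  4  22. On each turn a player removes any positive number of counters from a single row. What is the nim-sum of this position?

7

Nim-sum: 6 XOR 22 XOR 52 XOR 49 XOR 4 XOR 22 = 7.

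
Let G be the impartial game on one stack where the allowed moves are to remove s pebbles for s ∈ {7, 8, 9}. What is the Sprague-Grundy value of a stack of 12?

1

Grundy values for subtraction set {7, 8, 9}:
g(0) = mex{} = 0
g(1) = mex{} = 0
g(2) = mex{} = 0
g(3) = mex{} = 0
g(4) = mex{} = 0
g(5) = mex{} = 0
g(6) = mex{} = 0
g(7) = mex{0} = 1
g(8) = mex{0} = 1
g(9) = mex{0} = 1
g(10) = mex{0} = 1
g(11) = mex{0} = 1
g(12) = mex{0} = 1
So g(12) = 1.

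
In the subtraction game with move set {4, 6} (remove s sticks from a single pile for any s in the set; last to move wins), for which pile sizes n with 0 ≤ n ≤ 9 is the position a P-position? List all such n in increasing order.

0, 1, 2, 3

Build the Grundy sequence with g(k) = mex{g(k−s) : s ∈ {4, 6}, s ≤ k}:
g(0) = mex{} = 0
g(1) = mex{} = 0
g(2) = mex{} = 0
g(3) = mex{} = 0
g(4) = mex{0} = 1
g(5) = mex{0} = 1
g(6) = mex{0} = 1
g(7) = mex{0} = 1
g(8) = mex{0,1} = 2
g(9) = mex{0,1} = 2
The P-positions (g = 0) in 0..9 are 0, 1, 2, 3.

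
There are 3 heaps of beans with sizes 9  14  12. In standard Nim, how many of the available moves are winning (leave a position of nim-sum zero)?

Compute the nim-sum pairwise:
9 ⊕ 14 = 7
7 ⊕ 12 = 11
The overall nim-sum is X = 11. A heap of size p has a winning move iff p XOR X < p (reduce it to p XOR X).
  9: 9 XOR 11 = 2 < 9 — winning move (to 2).
  14: 14 XOR 11 = 5 < 14 — winning move (to 5).
  12: 12 XOR 11 = 7 < 12 — winning move (to 7).
That gives 3 winning moves.

3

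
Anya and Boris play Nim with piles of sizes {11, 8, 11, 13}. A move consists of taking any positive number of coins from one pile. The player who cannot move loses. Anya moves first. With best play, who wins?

Anya wins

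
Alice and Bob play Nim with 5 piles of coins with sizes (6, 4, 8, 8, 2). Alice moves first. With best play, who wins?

Bob wins

Compute the nim-sum pairwise:
6 ⊕ 4 = 2
2 ⊕ 8 = 10
10 ⊕ 8 = 2
2 ⊕ 2 = 0
The nim-sum is 0, so this is a P-position: the player to move is in a losing position under optimal play; Alice is about to move from it and so loses — Bob wins.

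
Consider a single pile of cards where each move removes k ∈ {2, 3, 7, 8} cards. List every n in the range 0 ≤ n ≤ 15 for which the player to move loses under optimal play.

0, 1, 5, 6, 10, 11, 15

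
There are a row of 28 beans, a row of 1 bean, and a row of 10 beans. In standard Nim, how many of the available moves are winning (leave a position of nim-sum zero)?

1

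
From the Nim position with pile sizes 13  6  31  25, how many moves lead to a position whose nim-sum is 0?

Compute the nim-sum pairwise:
13 XOR 6 = 11
11 XOR 31 = 20
20 XOR 25 = 13
The overall nim-sum is X = 13. A pile of size p has a winning move iff p XOR X < p (reduce it to p XOR X).
  13: 13 XOR 13 = 0 < 13 — winning move (to 0).
  6: 6 XOR 13 = 11 ≥ 6 — no move.
  31: 31 XOR 13 = 18 < 31 — winning move (to 18).
  25: 25 XOR 13 = 20 < 25 — winning move (to 20).
That gives 3 winning moves.

3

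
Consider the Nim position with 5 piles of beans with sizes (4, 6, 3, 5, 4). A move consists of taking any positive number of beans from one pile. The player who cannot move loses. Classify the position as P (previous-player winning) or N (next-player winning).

P-position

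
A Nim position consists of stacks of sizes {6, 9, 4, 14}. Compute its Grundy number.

5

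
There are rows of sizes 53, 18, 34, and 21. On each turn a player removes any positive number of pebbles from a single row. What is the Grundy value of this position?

16

Bitwise XOR of the heap sizes:
  110101  (53)
  010010  (18)
  100010  (34)
  010101  (21)
  ------
  010000  (16)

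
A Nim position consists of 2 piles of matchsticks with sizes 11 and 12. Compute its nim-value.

7

Compute the nim-sum pairwise:
11 XOR 12 = 7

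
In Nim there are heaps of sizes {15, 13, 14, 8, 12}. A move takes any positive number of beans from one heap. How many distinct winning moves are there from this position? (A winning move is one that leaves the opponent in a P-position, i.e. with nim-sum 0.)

5

Nim-sum: 15 XOR 13 XOR 14 XOR 8 XOR 12 = 8.
The overall nim-sum is X = 8. A heap of size p has a winning move iff p XOR X < p (reduce it to p XOR X).
  15: 15 XOR 8 = 7 < 15 — winning move (to 7).
  13: 13 XOR 8 = 5 < 13 — winning move (to 5).
  14: 14 XOR 8 = 6 < 14 — winning move (to 6).
  8: 8 XOR 8 = 0 < 8 — winning move (to 0).
  12: 12 XOR 8 = 4 < 12 — winning move (to 4).
That gives 5 winning moves.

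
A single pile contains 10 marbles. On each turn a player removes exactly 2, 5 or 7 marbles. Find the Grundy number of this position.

0

Grundy values for subtraction set {2, 5, 7}:
g(0) = mex{} = 0
g(1) = mex{} = 0
g(2) = mex{0} = 1
g(3) = mex{0} = 1
g(4) = mex{1} = 0
g(5) = mex{0,1} = 2
g(6) = mex{0} = 1
g(7) = mex{0,1,2} = 3
g(8) = mex{0,1} = 2
g(9) = mex{0,1,3} = 2
g(10) = mex{1,2} = 0
So g(10) = 0.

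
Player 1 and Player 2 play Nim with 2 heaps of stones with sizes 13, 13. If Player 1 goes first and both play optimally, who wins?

Nim-sum: 13 ^ 13 = 0.
The nim-sum is 0, so this is a P-position: the player to move is in a losing position under optimal play; Player 1 is about to move from it and so loses — Player 2 wins.

Player 2 wins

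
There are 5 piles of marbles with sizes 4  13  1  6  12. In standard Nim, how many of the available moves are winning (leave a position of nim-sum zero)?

1

Nim-sum: 4 XOR 13 XOR 1 XOR 6 XOR 12 = 2.
The overall nim-sum is X = 2. A pile of size p has a winning move iff p XOR X < p (reduce it to p XOR X).
  4: 4 XOR 2 = 6 ≥ 4 — no move.
  13: 13 XOR 2 = 15 ≥ 13 — no move.
  1: 1 XOR 2 = 3 ≥ 1 — no move.
  6: 6 XOR 2 = 4 < 6 — winning move (to 4).
  12: 12 XOR 2 = 14 ≥ 12 — no move.
That gives 1 winning move.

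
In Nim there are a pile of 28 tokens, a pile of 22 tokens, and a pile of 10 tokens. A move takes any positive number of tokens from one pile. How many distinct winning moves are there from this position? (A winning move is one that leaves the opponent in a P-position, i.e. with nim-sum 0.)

0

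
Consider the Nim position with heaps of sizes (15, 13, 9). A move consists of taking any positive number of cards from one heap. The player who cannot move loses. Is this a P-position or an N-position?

Compute the nim-sum pairwise:
15 XOR 13 = 2
2 XOR 9 = 11
The nim-sum is 11 ≠ 0, so this is an N-position: the player to move can win.

N-position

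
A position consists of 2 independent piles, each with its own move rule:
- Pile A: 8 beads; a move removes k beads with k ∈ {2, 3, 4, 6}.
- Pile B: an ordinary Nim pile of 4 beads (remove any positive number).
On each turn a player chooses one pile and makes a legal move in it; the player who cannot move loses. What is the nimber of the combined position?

4

Grundy values for pile A (subtraction set {2, 3, 4, 6}):
g(0) = mex{} = 0
g(1) = mex{} = 0
g(2) = mex{0} = 1
g(3) = mex{0} = 1
g(4) = mex{0,1} = 2
g(5) = mex{0,1} = 2
g(6) = mex{0,1,2} = 3
g(7) = mex{0,1,2} = 3
g(8) = mex{1,2,3} = 0
So g(8) = 0.
Pile B is a plain Nim pile of size 4, so its Grundy value is 4.
By the Sprague-Grundy theorem, the Grundy value of a sum of independent games is the XOR of the component values.
Combined value = 0 ⊕ 4 = 4.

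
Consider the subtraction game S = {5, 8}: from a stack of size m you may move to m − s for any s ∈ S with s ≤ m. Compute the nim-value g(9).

Grundy values for subtraction set {5, 8}:
g(0) = mex{} = 0
g(1) = mex{} = 0
g(2) = mex{} = 0
g(3) = mex{} = 0
g(4) = mex{} = 0
g(5) = mex{0} = 1
g(6) = mex{0} = 1
g(7) = mex{0} = 1
g(8) = mex{0} = 1
g(9) = mex{0} = 1
So g(9) = 1.

1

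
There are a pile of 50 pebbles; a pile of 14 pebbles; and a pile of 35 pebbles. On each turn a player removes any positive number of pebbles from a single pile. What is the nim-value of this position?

Compute the nim-sum pairwise:
50 XOR 14 = 60
60 XOR 35 = 31

31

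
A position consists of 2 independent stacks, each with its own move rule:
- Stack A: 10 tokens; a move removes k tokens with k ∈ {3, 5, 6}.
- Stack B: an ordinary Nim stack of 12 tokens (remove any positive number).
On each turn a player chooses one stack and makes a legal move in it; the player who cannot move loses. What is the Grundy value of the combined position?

12

For stack A, compute g(0), g(1), … with moves {3, 5, 6}:
g(0) = mex{} = 0
g(1) = mex{} = 0
g(2) = mex{} = 0
g(3) = mex{0} = 1
g(4) = mex{0} = 1
g(5) = mex{0} = 1
g(6) = mex{0,1} = 2
g(7) = mex{0,1} = 2
g(8) = mex{0,1} = 2
g(9) = mex{1,2} = 0
g(10) = mex{1,2} = 0
So g(10) = 0.
Stack B is a plain Nim stack of size 12, so its Grundy value is 12.
The value of a disjunctive sum is the nim-sum of the parts.
Combined value = 0 XOR 12 = 12.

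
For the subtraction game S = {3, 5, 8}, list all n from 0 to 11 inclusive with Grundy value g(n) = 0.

0, 1, 2, 11

Build the Grundy sequence with g(k) = mex{g(k−s) : s ∈ {3, 5, 8}, s ≤ k}:
g(0) = mex{} = 0
g(1) = mex{} = 0
g(2) = mex{} = 0
g(3) = mex{0} = 1
g(4) = mex{0} = 1
g(5) = mex{0} = 1
g(6) = mex{0,1} = 2
g(7) = mex{0,1} = 2
g(8) = mex{0,1} = 2
g(9) = mex{0,1,2} = 3
g(10) = mex{0,1,2} = 3
g(11) = mex{1,2} = 0
The P-positions (g = 0) in 0..11 are 0, 1, 2, 11.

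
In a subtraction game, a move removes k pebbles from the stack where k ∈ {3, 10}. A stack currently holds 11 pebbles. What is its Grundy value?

1

Build the Grundy sequence with g(k) = mex{g(k−s) : s ∈ {3, 10}, s ≤ k}:
k:     0  1  2  3  4  5  6  7  8  9 10 11
g(k):  0  0  0  1  1  1  0  0  0  1  1  1
So g(11) = 1.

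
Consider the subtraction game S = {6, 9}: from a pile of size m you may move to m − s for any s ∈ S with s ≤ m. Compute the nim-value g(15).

0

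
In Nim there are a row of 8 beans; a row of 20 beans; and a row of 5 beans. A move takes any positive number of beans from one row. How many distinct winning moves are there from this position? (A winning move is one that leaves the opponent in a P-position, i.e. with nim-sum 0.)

1

Bitwise XOR of the heap sizes:
  01000  (8)
  10100  (20)
  00101  (5)
  -----
  11001  (25)
The overall nim-sum is X = 25. A row of size p has a winning move iff p XOR X < p (reduce it to p XOR X).
  8: 8 XOR 25 = 17 ≥ 8 — no move.
  20: 20 XOR 25 = 13 < 20 — winning move (to 13).
  5: 5 XOR 25 = 28 ≥ 5 — no move.
That gives 1 winning move.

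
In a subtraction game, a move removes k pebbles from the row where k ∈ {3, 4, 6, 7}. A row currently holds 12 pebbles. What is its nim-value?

Build the Grundy sequence with g(k) = mex{g(k−s) : s ∈ {3, 4, 6, 7}, s ≤ k}:
g(0) = mex{} = 0
g(1) = mex{} = 0
g(2) = mex{} = 0
g(3) = mex{0} = 1
g(4) = mex{0} = 1
g(5) = mex{0} = 1
g(6) = mex{0,1} = 2
g(7) = mex{0,1} = 2
g(8) = mex{0,1} = 2
g(9) = mex{0,1,2} = 3
g(10) = mex{1,2} = 0
g(11) = mex{1,2} = 0
g(12) = mex{1,2,3} = 0
So g(12) = 0.

0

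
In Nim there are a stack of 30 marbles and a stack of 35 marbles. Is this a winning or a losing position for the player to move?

Write each in binary and XOR column by column:
  011110  (30)
  100011  (35)
  ------
  111101  (61)
The nim-sum is 61 ≠ 0, so this is an N-position: the player to move can win.

Winning position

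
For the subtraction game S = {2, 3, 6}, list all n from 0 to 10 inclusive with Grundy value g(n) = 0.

0, 1, 5, 9, 10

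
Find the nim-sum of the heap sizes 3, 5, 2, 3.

Write each in binary and XOR column by column:
  011  (3)
  101  (5)
  010  (2)
  011  (3)
  ---
  111  (7)

7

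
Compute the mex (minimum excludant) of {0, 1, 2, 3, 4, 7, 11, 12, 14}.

The values 0, 1, 2, 3, 4 are all present; 5 is the first non-negative integer missing from the set.

5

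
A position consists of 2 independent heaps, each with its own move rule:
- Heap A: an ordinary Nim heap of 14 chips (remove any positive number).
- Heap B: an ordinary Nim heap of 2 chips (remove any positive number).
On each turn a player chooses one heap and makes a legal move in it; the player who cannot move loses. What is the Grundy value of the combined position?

12

Heap A is a plain Nim heap of size 14, so its Grundy value is 14.
Heap B is a plain Nim heap of size 2, so its Grundy value is 2.
The value of a disjunctive sum is the nim-sum of the parts.
Combined value = 14 XOR 2 = 12.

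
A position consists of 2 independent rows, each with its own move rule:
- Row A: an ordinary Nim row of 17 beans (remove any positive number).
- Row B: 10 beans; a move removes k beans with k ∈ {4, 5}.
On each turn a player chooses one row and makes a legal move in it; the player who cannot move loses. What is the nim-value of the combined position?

17

Row A is a plain Nim row of size 17, so its Grundy value is 17.
For row B, compute g(0), g(1), … with moves {4, 5}:
k:     0  1  2  3  4  5  6  7  8  9 10
g(k):  0  0  0  0  1  1  1  1  2  0  0
So g(10) = 0.
By the Sprague-Grundy theorem, the Grundy value of a sum of independent games is the XOR of the component values.
Combined value = 17 XOR 0 = 17.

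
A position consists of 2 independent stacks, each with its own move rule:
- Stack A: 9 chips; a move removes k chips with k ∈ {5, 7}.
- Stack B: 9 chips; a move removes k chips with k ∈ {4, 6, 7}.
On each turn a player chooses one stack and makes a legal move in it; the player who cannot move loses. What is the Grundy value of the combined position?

3

For stack A, compute g(0), g(1), … with moves {5, 7}:
g(0) = mex{} = 0
g(1) = mex{} = 0
g(2) = mex{} = 0
g(3) = mex{} = 0
g(4) = mex{} = 0
g(5) = mex{0} = 1
g(6) = mex{0} = 1
g(7) = mex{0} = 1
g(8) = mex{0} = 1
g(9) = mex{0} = 1
So g(9) = 1.
Build the Grundy sequence for stack B with g(k) = mex{g(k−s) : s ∈ {4, 6, 7}, s ≤ k}:
k:     0  1  2  3  4  5  6  7  8  9
g(k):  0  0  0  0  1  1  1  1  2  2
So g(9) = 2.
By the Sprague-Grundy theorem, the Grundy value of a sum of independent games is the XOR of the component values.
Combined value = 1 XOR 2 = 3.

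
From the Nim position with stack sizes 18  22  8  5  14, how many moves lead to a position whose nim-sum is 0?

Nim-sum: 18 XOR 22 XOR 8 XOR 5 XOR 14 = 7.
The overall nim-sum is X = 7. A stack of size p has a winning move iff p XOR X < p (reduce it to p XOR X).
  18: 18 XOR 7 = 21 ≥ 18 — no move.
  22: 22 XOR 7 = 17 < 22 — winning move (to 17).
  8: 8 XOR 7 = 15 ≥ 8 — no move.
  5: 5 XOR 7 = 2 < 5 — winning move (to 2).
  14: 14 XOR 7 = 9 < 14 — winning move (to 9).
That gives 3 winning moves.

3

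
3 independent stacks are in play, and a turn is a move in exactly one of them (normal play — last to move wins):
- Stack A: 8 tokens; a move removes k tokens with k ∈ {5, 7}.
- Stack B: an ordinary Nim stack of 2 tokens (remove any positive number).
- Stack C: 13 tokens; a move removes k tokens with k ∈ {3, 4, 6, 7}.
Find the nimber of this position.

2

Grundy values for stack A (subtraction set {5, 7}):
k:     0  1  2  3  4  5  6  7  8
g(k):  0  0  0  0  0  1  1  1  1
So g(8) = 1.
Stack B is a plain Nim stack of size 2, so its Grundy value is 2.
For stack C, compute g(0), g(1), … with moves {3, 4, 6, 7}:
k:     0  1  2  3  4  5  6  7  8  9 10 11 12 13
g(k):  0  0  0  1  1  1  2  2  2  3  0  0  0  1
So g(13) = 1.
By the Sprague-Grundy theorem, the Grundy value of a sum of independent games is the XOR of the component values.
Combined value = 1 ⊕ 2 ⊕ 1 = 2.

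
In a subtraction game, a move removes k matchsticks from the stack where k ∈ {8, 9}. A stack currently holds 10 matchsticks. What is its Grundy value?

1

Build the Grundy sequence with g(k) = mex{g(k−s) : s ∈ {8, 9}, s ≤ k}:
g(0) = mex{} = 0
g(1) = mex{} = 0
g(2) = mex{} = 0
g(3) = mex{} = 0
g(4) = mex{} = 0
g(5) = mex{} = 0
g(6) = mex{} = 0
g(7) = mex{} = 0
g(8) = mex{0} = 1
g(9) = mex{0} = 1
g(10) = mex{0} = 1
So g(10) = 1.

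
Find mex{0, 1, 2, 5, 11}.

The values 0, 1, 2 are all present; 3 is the first non-negative integer missing from the set.

3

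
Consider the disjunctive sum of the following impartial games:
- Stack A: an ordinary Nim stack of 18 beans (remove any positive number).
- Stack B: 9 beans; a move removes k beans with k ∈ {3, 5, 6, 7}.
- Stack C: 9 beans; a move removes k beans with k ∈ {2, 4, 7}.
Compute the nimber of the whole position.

17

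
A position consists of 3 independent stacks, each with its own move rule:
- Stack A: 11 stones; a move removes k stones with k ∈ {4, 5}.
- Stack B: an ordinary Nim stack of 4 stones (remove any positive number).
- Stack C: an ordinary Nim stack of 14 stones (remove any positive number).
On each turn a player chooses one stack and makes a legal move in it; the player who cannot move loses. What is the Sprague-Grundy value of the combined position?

10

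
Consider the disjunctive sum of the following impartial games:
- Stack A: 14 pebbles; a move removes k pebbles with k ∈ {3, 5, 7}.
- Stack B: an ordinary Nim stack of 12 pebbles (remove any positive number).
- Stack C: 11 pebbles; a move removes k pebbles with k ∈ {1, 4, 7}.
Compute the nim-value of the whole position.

Build the Grundy sequence for stack A with g(k) = mex{g(k−s) : s ∈ {3, 5, 7}, s ≤ k}:
k:     0  1  2  3  4  5  6  7  8  9 10 11 12 13 14
g(k):  0  0  0  1  1  1  2  2  2  3  0  0  0  1  1
So g(14) = 1.
Stack B is a plain Nim stack of size 12, so its Grundy value is 12.
Build the Grundy sequence for stack C with g(k) = mex{g(k−s) : s ∈ {1, 4, 7}, s ≤ k}:
k:     0  1  2  3  4  5  6  7  8  9 10 11
g(k):  0  1  0  1  2  0  1  2  0  1  0  1
So g(11) = 1.
The value of a disjunctive sum is the nim-sum of the parts.
Combined value = 1 XOR 12 XOR 1 = 12.

12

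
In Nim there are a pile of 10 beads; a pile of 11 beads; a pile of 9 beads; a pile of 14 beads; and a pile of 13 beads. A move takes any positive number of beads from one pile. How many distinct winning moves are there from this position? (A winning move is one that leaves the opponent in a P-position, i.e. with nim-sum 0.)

Compute the nim-sum pairwise:
10 XOR 11 = 1
1 XOR 9 = 8
8 XOR 14 = 6
6 XOR 13 = 11
The overall nim-sum is X = 11. A pile of size p has a winning move iff p XOR X < p (reduce it to p XOR X).
  10: 10 XOR 11 = 1 < 10 — winning move (to 1).
  11: 11 XOR 11 = 0 < 11 — winning move (to 0).
  9: 9 XOR 11 = 2 < 9 — winning move (to 2).
  14: 14 XOR 11 = 5 < 14 — winning move (to 5).
  13: 13 XOR 11 = 6 < 13 — winning move (to 6).
That gives 5 winning moves.

5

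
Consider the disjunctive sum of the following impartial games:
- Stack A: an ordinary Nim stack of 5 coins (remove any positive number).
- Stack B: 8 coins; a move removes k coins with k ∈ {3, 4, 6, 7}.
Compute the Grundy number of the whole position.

7

Stack A is a plain Nim stack of size 5, so its Grundy value is 5.
Build the Grundy sequence for stack B with g(k) = mex{g(k−s) : s ∈ {3, 4, 6, 7}, s ≤ k}:
k:     0  1  2  3  4  5  6  7  8
g(k):  0  0  0  1  1  1  2  2  2
So g(8) = 2.
By the Sprague-Grundy theorem, the Grundy value of a sum of independent games is the XOR of the component values.
Combined value = 5 ⊕ 2 = 7.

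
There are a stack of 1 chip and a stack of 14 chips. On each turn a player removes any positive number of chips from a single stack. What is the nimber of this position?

15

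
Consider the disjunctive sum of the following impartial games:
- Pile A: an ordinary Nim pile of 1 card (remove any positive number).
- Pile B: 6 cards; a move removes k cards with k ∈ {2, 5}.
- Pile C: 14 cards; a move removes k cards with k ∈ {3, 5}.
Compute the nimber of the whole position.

Pile A is a plain Nim pile of size 1, so its Grundy value is 1.
Grundy values for pile B (subtraction set {2, 5}):
g(0) = mex{} = 0
g(1) = mex{} = 0
g(2) = mex{0} = 1
g(3) = mex{0} = 1
g(4) = mex{1} = 0
g(5) = mex{0,1} = 2
g(6) = mex{0} = 1
So g(6) = 1.
For pile C, compute g(0), g(1), … with moves {3, 5}:
k:     0  1  2  3  4  5  6  7  8  9 10 11 12 13 14
g(k):  0  0  0  1  1  1  2  2  0  0  0  1  1  1  2
So g(14) = 2.
The value of a disjunctive sum is the nim-sum of the parts.
Combined value = 1 XOR 1 XOR 2 = 2.

2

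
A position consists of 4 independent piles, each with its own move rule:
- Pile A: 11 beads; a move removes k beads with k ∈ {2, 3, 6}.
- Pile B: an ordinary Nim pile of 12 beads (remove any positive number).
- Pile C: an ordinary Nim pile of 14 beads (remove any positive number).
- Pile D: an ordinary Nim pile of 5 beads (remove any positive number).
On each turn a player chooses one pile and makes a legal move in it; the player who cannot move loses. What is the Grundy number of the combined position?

6

For pile A, compute g(0), g(1), … with moves {2, 3, 6}:
k:     0  1  2  3  4  5  6  7  8  9 10 11
g(k):  0  0  1  1  2  0  3  1  2  0  0  1
So g(11) = 1.
Pile B is a plain Nim pile of size 12, so its Grundy value is 12.
Pile C is a plain Nim pile of size 14, so its Grundy value is 14.
Pile D is a plain Nim pile of size 5, so its Grundy value is 5.
The value of a disjunctive sum is the nim-sum of the parts.
Combined value = 1 XOR 12 XOR 14 XOR 5 = 6.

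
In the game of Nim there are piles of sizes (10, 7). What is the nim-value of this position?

Bitwise XOR of the heap sizes:
  1010  (10)
  0111  (7)
  ----
  1101  (13)

13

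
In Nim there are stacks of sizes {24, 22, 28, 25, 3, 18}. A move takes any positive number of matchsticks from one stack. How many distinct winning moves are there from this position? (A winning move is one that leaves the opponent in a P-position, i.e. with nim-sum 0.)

Write each in binary and XOR column by column:
  11000  (24)
  10110  (22)
  11100  (28)
  11001  (25)
  00011  (3)
  10010  (18)
  -----
  11010  (26)
The overall nim-sum is X = 26. A stack of size p has a winning move iff p XOR X < p (reduce it to p XOR X).
  24: 24 XOR 26 = 2 < 24 — winning move (to 2).
  22: 22 XOR 26 = 12 < 22 — winning move (to 12).
  28: 28 XOR 26 = 6 < 28 — winning move (to 6).
  25: 25 XOR 26 = 3 < 25 — winning move (to 3).
  3: 3 XOR 26 = 25 ≥ 3 — no move.
  18: 18 XOR 26 = 8 < 18 — winning move (to 8).
That gives 5 winning moves.

5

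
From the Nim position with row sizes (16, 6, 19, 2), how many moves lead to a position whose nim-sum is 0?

Nim-sum: 16 XOR 6 XOR 19 XOR 2 = 7.
The overall nim-sum is X = 7. A row of size p has a winning move iff p XOR X < p (reduce it to p XOR X).
  16: 16 XOR 7 = 23 ≥ 16 — no move.
  6: 6 XOR 7 = 1 < 6 — winning move (to 1).
  19: 19 XOR 7 = 20 ≥ 19 — no move.
  2: 2 XOR 7 = 5 ≥ 2 — no move.
That gives 1 winning move.

1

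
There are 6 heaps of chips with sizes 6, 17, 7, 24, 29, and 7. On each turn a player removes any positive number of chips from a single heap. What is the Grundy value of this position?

18

Compute the nim-sum pairwise:
6 XOR 17 = 23
23 XOR 7 = 16
16 XOR 24 = 8
8 XOR 29 = 21
21 XOR 7 = 18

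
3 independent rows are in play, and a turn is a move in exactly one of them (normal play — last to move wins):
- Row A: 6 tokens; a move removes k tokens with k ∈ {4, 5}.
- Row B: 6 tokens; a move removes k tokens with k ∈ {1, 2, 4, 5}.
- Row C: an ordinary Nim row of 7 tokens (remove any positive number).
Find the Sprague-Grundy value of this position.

6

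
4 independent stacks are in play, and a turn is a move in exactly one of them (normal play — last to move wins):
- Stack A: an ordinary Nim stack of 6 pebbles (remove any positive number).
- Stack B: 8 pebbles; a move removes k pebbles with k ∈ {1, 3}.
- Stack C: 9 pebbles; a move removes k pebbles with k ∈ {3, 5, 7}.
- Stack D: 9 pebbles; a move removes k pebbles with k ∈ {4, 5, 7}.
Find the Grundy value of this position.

7

Stack A is a plain Nim stack of size 6, so its Grundy value is 6.
Build the Grundy sequence for stack B with g(k) = mex{g(k−s) : s ∈ {1, 3}, s ≤ k}:
k:     0  1  2  3  4  5  6  7  8
g(k):  0  1  0  1  0  1  0  1  0
So g(8) = 0.
For stack C, compute g(0), g(1), … with moves {3, 5, 7}:
g(0) = mex{} = 0
g(1) = mex{} = 0
g(2) = mex{} = 0
g(3) = mex{0} = 1
g(4) = mex{0} = 1
g(5) = mex{0} = 1
g(6) = mex{0,1} = 2
g(7) = mex{0,1} = 2
g(8) = mex{0,1} = 2
g(9) = mex{0,1,2} = 3
So g(9) = 3.
Build the Grundy sequence for stack D with g(k) = mex{g(k−s) : s ∈ {4, 5, 7}, s ≤ k}:
g(0) = mex{} = 0
g(1) = mex{} = 0
g(2) = mex{} = 0
g(3) = mex{} = 0
g(4) = mex{0} = 1
g(5) = mex{0} = 1
g(6) = mex{0} = 1
g(7) = mex{0} = 1
g(8) = mex{0,1} = 2
g(9) = mex{0,1} = 2
So g(9) = 2.
The value of a disjunctive sum is the nim-sum of the parts.
Combined value = 6 XOR 0 XOR 3 XOR 2 = 7.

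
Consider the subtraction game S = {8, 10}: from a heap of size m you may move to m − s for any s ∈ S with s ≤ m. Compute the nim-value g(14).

1

Compute g(0), g(1), … for moves {8, 10}:
k:     0  1  2  3  4  5  6  7  8  9 10 11 12 13 14
g(k):  0  0  0  0  0  0  0  0  1  1  1  1  1  1  1
So g(14) = 1.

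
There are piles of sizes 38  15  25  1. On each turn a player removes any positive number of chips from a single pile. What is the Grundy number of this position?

Compute the nim-sum pairwise:
38 ⊕ 15 = 41
41 ⊕ 25 = 48
48 ⊕ 1 = 49

49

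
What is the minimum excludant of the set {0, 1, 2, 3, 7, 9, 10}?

The values 0, 1, 2, 3 are all present; 4 is the first non-negative integer missing from the set.

4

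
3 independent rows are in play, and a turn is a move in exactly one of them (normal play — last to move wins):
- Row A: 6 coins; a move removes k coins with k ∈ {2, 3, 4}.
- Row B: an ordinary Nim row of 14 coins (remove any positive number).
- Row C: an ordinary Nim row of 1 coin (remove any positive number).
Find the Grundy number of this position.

Build the Grundy sequence for row A with g(k) = mex{g(k−s) : s ∈ {2, 3, 4}, s ≤ k}:
g(0) = mex{} = 0
g(1) = mex{} = 0
g(2) = mex{0} = 1
g(3) = mex{0} = 1
g(4) = mex{0,1} = 2
g(5) = mex{0,1} = 2
g(6) = mex{1,2} = 0
So g(6) = 0.
Row B is a plain Nim row of size 14, so its Grundy value is 14.
Row C is a plain Nim row of size 1, so its Grundy value is 1.
The value of a disjunctive sum is the nim-sum of the parts.
Combined value = 0 XOR 14 XOR 1 = 15.

15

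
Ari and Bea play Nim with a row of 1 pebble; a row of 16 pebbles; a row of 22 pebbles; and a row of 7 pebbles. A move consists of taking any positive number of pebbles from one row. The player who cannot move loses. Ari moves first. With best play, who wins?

Bitwise XOR of the heap sizes:
  00001  (1)
  10000  (16)
  10110  (22)
  00111  (7)
  -----
  00000  (0)
The nim-sum is 0, so this is a P-position: the player to move is in a losing position under optimal play; Ari is about to move from it and so loses — Bea wins.

Bea wins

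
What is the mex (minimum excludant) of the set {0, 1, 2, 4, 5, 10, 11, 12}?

The values 0, 1, 2 are all present; 3 is the first non-negative integer missing from the set.

3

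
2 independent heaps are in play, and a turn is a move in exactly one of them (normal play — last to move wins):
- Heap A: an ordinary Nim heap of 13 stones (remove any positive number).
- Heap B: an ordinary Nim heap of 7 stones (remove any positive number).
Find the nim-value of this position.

Heap A is a plain Nim heap of size 13, so its Grundy value is 13.
Heap B is a plain Nim heap of size 7, so its Grundy value is 7.
By the Sprague-Grundy theorem, the Grundy value of a sum of independent games is the XOR of the component values.
Combined value = 13 XOR 7 = 10.

10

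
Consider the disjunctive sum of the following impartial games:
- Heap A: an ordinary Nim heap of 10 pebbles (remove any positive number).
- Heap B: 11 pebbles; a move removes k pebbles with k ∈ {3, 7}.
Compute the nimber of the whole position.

10

Heap A is a plain Nim heap of size 10, so its Grundy value is 10.
For heap B, compute g(0), g(1), … with moves {3, 7}:
g(0) = mex{} = 0
g(1) = mex{} = 0
g(2) = mex{} = 0
g(3) = mex{0} = 1
g(4) = mex{0} = 1
g(5) = mex{0} = 1
g(6) = mex{1} = 0
g(7) = mex{0,1} = 2
g(8) = mex{0,1} = 2
g(9) = mex{0} = 1
g(10) = mex{1,2} = 0
g(11) = mex{1,2} = 0
So g(11) = 0.
By the Sprague-Grundy theorem, the Grundy value of a sum of independent games is the XOR of the component values.
Combined value = 10 ⊕ 0 = 10.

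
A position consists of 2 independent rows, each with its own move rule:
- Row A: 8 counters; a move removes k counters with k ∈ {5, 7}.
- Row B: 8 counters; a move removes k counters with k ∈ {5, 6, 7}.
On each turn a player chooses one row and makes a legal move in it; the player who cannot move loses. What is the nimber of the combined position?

0

For row A, compute g(0), g(1), … with moves {5, 7}:
g(0) = mex{} = 0
g(1) = mex{} = 0
g(2) = mex{} = 0
g(3) = mex{} = 0
g(4) = mex{} = 0
g(5) = mex{0} = 1
g(6) = mex{0} = 1
g(7) = mex{0} = 1
g(8) = mex{0} = 1
So g(8) = 1.
For row B, compute g(0), g(1), … with moves {5, 6, 7}:
k:     0  1  2  3  4  5  6  7  8
g(k):  0  0  0  0  0  1  1  1  1
So g(8) = 1.
By the Sprague-Grundy theorem, the Grundy value of a sum of independent games is the XOR of the component values.
Combined value = 1 ⊕ 1 = 0.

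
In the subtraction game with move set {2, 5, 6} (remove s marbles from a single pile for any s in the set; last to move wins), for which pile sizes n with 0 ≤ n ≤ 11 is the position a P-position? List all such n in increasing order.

0, 1, 4, 8, 11

Grundy values for subtraction set {2, 5, 6}:
g(0) = mex{} = 0
g(1) = mex{} = 0
g(2) = mex{0} = 1
g(3) = mex{0} = 1
g(4) = mex{1} = 0
g(5) = mex{0,1} = 2
g(6) = mex{0} = 1
g(7) = mex{0,1,2} = 3
g(8) = mex{1} = 0
g(9) = mex{0,1,3} = 2
g(10) = mex{0,2} = 1
g(11) = mex{1,2} = 0
The P-positions (g = 0) in 0..11 are 0, 1, 4, 8, 11.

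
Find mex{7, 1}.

0

0 is not in the set, so the mex is 0.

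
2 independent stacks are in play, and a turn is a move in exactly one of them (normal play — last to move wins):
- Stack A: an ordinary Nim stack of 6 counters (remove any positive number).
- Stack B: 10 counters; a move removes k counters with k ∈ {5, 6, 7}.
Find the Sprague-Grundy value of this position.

4

Stack A is a plain Nim stack of size 6, so its Grundy value is 6.
Grundy values for stack B (subtraction set {5, 6, 7}):
k:     0  1  2  3  4  5  6  7  8  9 10
g(k):  0  0  0  0  0  1  1  1  1  1  2
So g(10) = 2.
The value of a disjunctive sum is the nim-sum of the parts.
Combined value = 6 ⊕ 2 = 4.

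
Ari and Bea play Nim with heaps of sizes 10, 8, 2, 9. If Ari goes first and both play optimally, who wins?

Compute the nim-sum pairwise:
10 ^ 8 = 2
2 ^ 2 = 0
0 ^ 9 = 9
The nim-sum is 9 ≠ 0, so this is an N-position: the player to move can win; Ari has a winning move.

Ari wins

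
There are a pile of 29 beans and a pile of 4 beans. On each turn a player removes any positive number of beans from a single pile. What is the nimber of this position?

25

In binary:
  11101  (29)
  00100  (4)
  -----
  11001  (25)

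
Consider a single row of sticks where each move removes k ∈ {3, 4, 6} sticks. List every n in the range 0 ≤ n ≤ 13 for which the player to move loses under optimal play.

Build the Grundy sequence with g(k) = mex{g(k−s) : s ∈ {3, 4, 6}, s ≤ k}:
g(0) = mex{} = 0
g(1) = mex{} = 0
g(2) = mex{} = 0
g(3) = mex{0} = 1
g(4) = mex{0} = 1
g(5) = mex{0} = 1
g(6) = mex{0,1} = 2
g(7) = mex{0,1} = 2
g(8) = mex{0,1} = 2
g(9) = mex{1,2} = 0
g(10) = mex{1,2} = 0
g(11) = mex{1,2} = 0
g(12) = mex{0,2} = 1
g(13) = mex{0,2} = 1
The P-positions (g = 0) in 0..13 are 0, 1, 2, 9, 10, 11.

0, 1, 2, 9, 10, 11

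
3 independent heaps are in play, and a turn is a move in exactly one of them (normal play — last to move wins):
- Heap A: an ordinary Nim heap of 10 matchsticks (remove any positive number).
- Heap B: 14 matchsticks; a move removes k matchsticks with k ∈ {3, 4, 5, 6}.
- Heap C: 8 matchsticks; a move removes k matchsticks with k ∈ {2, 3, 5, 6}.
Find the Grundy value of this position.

11

Heap A is a plain Nim heap of size 10, so its Grundy value is 10.
Build the Grundy sequence for heap B with g(k) = mex{g(k−s) : s ∈ {3, 4, 5, 6}, s ≤ k}:
k:     0  1  2  3  4  5  6  7  8  9 10 11 12 13 14
g(k):  0  0  0  1  1  1  2  2  2  0  0  0  1  1  1
So g(14) = 1.
For heap C, compute g(0), g(1), … with moves {2, 3, 5, 6}:
g(0) = mex{} = 0
g(1) = mex{} = 0
g(2) = mex{0} = 1
g(3) = mex{0} = 1
g(4) = mex{0,1} = 2
g(5) = mex{0,1} = 2
g(6) = mex{0,1,2} = 3
g(7) = mex{0,1,2} = 3
g(8) = mex{1,2,3} = 0
So g(8) = 0.
The value of a disjunctive sum is the nim-sum of the parts.
Combined value = 10 XOR 1 XOR 0 = 11.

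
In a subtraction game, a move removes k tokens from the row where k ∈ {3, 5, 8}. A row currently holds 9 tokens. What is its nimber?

3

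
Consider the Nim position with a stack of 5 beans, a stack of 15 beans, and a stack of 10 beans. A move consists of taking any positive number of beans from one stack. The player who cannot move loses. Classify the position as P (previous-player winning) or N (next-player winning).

P-position

Write each in binary and XOR column by column:
  0101  (5)
  1111  (15)
  1010  (10)
  ----
  0000  (0)
The nim-sum is 0, so this is a P-position: the player to move is in a losing position under optimal play.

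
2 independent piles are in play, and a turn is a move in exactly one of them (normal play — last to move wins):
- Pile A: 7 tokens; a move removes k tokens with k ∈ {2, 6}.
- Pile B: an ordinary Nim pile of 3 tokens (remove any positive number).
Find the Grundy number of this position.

Grundy values for pile A (subtraction set {2, 6}):
g(0) = mex{} = 0
g(1) = mex{} = 0
g(2) = mex{0} = 1
g(3) = mex{0} = 1
g(4) = mex{1} = 0
g(5) = mex{1} = 0
g(6) = mex{0} = 1
g(7) = mex{0} = 1
So g(7) = 1.
Pile B is a plain Nim pile of size 3, so its Grundy value is 3.
By the Sprague-Grundy theorem, the Grundy value of a sum of independent games is the XOR of the component values.
Combined value = 1 XOR 3 = 2.

2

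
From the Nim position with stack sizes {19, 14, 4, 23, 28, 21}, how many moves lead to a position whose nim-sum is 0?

5

Compute the nim-sum pairwise:
19 ^ 14 = 29
29 ^ 4 = 25
25 ^ 23 = 14
14 ^ 28 = 18
18 ^ 21 = 7
The overall nim-sum is X = 7. A stack of size p has a winning move iff p XOR X < p (reduce it to p XOR X).
  19: 19 XOR 7 = 20 ≥ 19 — no move.
  14: 14 XOR 7 = 9 < 14 — winning move (to 9).
  4: 4 XOR 7 = 3 < 4 — winning move (to 3).
  23: 23 XOR 7 = 16 < 23 — winning move (to 16).
  28: 28 XOR 7 = 27 < 28 — winning move (to 27).
  21: 21 XOR 7 = 18 < 21 — winning move (to 18).
That gives 5 winning moves.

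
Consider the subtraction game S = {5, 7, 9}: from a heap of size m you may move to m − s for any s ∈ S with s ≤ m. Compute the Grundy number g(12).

Grundy values for subtraction set {5, 7, 9}:
g(0) = mex{} = 0
g(1) = mex{} = 0
g(2) = mex{} = 0
g(3) = mex{} = 0
g(4) = mex{} = 0
g(5) = mex{0} = 1
g(6) = mex{0} = 1
g(7) = mex{0} = 1
g(8) = mex{0} = 1
g(9) = mex{0} = 1
g(10) = mex{0,1} = 2
g(11) = mex{0,1} = 2
g(12) = mex{0,1} = 2
So g(12) = 2.

2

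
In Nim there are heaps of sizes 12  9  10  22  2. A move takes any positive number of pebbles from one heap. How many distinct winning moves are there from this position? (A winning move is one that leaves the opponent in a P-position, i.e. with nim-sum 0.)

1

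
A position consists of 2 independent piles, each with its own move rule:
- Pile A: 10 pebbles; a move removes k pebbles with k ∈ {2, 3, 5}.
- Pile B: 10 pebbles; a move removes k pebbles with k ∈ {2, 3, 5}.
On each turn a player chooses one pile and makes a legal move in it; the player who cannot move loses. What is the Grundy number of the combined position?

0

For pile A, compute g(0), g(1), … with moves {2, 3, 5}:
k:     0  1  2  3  4  5  6  7  8  9 10
g(k):  0  0  1  1  2  2  3  0  0  1  1
So g(10) = 1.
For pile B, compute g(0), g(1), … with moves {2, 3, 5}:
k:     0  1  2  3  4  5  6  7  8  9 10
g(k):  0  0  1  1  2  2  3  0  0  1  1
So g(10) = 1.
The value of a disjunctive sum is the nim-sum of the parts.
Combined value = 1 ⊕ 1 = 0.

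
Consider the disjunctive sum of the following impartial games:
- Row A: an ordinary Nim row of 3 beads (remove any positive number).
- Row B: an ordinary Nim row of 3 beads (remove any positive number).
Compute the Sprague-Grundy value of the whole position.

0

Row A is a plain Nim row of size 3, so its Grundy value is 3.
Row B is a plain Nim row of size 3, so its Grundy value is 3.
The value of a disjunctive sum is the nim-sum of the parts.
Combined value = 3 XOR 3 = 0.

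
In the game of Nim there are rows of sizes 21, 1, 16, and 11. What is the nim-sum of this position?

15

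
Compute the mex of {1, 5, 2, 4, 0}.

The values 0, 1, 2 are all present; 3 is the first non-negative integer missing from the set.

3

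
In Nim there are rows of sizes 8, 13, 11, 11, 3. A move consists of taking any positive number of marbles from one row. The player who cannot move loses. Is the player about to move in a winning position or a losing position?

Winning position

Nim-sum: 8 XOR 13 XOR 11 XOR 11 XOR 3 = 6.
The nim-sum is 6 ≠ 0, so this is an N-position: the player to move can win.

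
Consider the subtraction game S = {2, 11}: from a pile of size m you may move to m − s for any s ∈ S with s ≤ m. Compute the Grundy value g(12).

Grundy values for subtraction set {2, 11}:
g(0) = mex{} = 0
g(1) = mex{} = 0
g(2) = mex{0} = 1
g(3) = mex{0} = 1
g(4) = mex{1} = 0
g(5) = mex{1} = 0
g(6) = mex{0} = 1
g(7) = mex{0} = 1
g(8) = mex{1} = 0
g(9) = mex{1} = 0
g(10) = mex{0} = 1
g(11) = mex{0} = 1
g(12) = mex{0,1} = 2
So g(12) = 2.

2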